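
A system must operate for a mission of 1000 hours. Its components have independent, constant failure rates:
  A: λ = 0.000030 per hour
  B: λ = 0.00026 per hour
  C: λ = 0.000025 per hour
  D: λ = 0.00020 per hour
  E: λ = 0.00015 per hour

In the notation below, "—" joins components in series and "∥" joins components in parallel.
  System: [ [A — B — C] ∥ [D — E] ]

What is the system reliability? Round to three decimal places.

R(A) = exp(−0.000030 × 1000) = 0.97045
R(B) = exp(−0.00026 × 1000) = 0.77105
R(C) = exp(−0.000025 × 1000) = 0.97531
R(D) = exp(−0.00020 × 1000) = 0.81873
R(E) = exp(−0.00015 × 1000) = 0.86071
Series (A, B, and C): 0.97045 × 0.77105 × 0.97531 = 0.72979
Series (D and E): 0.81873 × 0.86071 = 0.70469
Parallel ([0.72979] and [0.70469]): 1 − (1 − 0.72979)(1 − 0.70469) = 0.920

0.920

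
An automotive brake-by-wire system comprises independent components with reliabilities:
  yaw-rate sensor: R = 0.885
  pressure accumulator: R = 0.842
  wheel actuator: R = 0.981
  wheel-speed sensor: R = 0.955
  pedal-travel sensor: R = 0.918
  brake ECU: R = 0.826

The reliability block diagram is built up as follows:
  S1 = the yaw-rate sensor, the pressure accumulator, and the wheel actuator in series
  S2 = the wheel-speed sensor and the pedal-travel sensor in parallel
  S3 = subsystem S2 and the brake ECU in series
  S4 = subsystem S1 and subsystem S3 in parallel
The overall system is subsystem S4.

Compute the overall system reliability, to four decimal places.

0.9524

Series (yaw-rate sensor, pressure accumulator, and wheel actuator): 0.885000 × 0.842000 × 0.981000 = 0.731012
Parallel (wheel-speed sensor and pedal-travel sensor): 1 − (1 − 0.955000)(1 − 0.918000) = 0.996310
Series ([0.996310] and brake ECU): 0.996310 × 0.826000 = 0.822952
Parallel ([0.731012] and [0.822952]): 1 − (1 − 0.731012)(1 − 0.822952) = 0.9524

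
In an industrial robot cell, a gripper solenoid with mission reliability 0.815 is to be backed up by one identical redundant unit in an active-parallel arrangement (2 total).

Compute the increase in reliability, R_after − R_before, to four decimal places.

R_before = 0.815
R_after = 1 − (1 − 0.815)^2 = 0.9658
ΔR = 0.9658 − 0.815 = 0.1508

0.1508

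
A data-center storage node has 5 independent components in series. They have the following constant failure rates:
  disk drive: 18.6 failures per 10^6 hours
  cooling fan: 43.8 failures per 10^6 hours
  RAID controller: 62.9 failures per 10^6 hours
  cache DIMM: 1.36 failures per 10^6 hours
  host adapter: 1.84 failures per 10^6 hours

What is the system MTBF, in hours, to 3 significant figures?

7780

Series of exponential components: λ_sys = Σ λ_i
λ_sys = 0.0000186 + 0.0000438 + 0.0000629 + 0.00000136 + 0.00000184 = 1.2850e-04 /h
MTBF = 1 / λ_sys = 7780 h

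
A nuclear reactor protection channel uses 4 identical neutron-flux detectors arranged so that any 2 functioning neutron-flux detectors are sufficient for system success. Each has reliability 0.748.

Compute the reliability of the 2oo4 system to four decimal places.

R = Σ_{i=2}^{4} C(4,i) p^i (1−p)^{4−i} with p = 0.748
C(4,2)·0.748^2·0.252^2 = 0.213184
C(4,3)·0.748^3·0.252^1 = 0.421857
C(4,4)·0.748^4·0.252^0 = 0.313045
Sum = 0.9481

0.9481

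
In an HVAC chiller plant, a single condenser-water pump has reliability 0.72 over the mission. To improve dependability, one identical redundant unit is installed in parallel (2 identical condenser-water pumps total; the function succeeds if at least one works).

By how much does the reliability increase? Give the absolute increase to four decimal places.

R_before = 0.72
R_after = 1 − (1 − 0.72)^2 = 0.9216
ΔR = 0.9216 − 0.72 = 0.2016

0.2016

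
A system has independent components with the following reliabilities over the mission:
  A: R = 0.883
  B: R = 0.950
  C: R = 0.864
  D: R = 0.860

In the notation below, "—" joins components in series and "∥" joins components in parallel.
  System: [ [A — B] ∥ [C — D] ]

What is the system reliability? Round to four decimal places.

Series (A and B): 0.883000 × 0.950000 = 0.838850
Series (C and D): 0.864000 × 0.860000 = 0.743040
Parallel ([0.838850] and [0.743040]): 1 − (1 − 0.838850)(1 − 0.743040) = 0.9586

0.9586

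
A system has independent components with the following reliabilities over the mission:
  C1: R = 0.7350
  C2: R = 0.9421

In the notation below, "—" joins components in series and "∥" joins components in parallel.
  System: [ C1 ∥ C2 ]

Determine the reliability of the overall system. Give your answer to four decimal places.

Parallel (C1 and C2): 1 − (1 − 0.735000)(1 − 0.942100) = 0.9847

0.9847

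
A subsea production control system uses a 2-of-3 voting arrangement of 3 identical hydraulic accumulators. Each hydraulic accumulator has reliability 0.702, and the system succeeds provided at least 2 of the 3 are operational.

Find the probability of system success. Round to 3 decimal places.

R = Σ_{i=2}^{3} C(3,i) p^i (1−p)^{3−i} with p = 0.702
C(3,2)·0.702^2·0.298^1 = 0.44057
C(3,3)·0.702^3·0.298^0 = 0.34595
Sum = 0.787

0.787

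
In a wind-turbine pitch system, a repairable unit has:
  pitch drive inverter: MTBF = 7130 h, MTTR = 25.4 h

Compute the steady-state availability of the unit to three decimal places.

0.996

A(pitch drive inverter) = MTBF/(MTBF+MTTR) = 7130/(7130+25.4) = 0.996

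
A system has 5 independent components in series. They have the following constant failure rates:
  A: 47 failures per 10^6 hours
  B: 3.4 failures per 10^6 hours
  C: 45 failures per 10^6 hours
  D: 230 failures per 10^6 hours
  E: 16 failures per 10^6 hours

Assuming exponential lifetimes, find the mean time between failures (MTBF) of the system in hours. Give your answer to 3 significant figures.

Series of exponential components: λ_sys = Σ λ_i
λ_sys = 0.000047 + 0.0000034 + 0.000045 + 0.00023 + 0.000016 = 3.4140e-04 /h
MTBF = 1 / λ_sys = 2930 h

2930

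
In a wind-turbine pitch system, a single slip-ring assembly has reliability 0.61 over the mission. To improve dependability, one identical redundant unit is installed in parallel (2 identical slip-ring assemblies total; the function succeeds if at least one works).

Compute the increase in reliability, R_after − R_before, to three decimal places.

0.238

R_before = 0.61
R_after = 1 − (1 − 0.61)^2 = 0.848
ΔR = 0.848 − 0.61 = 0.238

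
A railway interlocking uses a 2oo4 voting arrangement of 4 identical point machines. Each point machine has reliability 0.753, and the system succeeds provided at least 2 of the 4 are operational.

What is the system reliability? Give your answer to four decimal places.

R = Σ_{i=2}^{4} C(4,i) p^i (1−p)^{4−i} with p = 0.753
C(4,2)·0.753^2·0.247^2 = 0.207556
C(4,3)·0.753^3·0.247^1 = 0.421834
C(4,4)·0.753^4·0.247^0 = 0.321499
Sum = 0.9509

0.9509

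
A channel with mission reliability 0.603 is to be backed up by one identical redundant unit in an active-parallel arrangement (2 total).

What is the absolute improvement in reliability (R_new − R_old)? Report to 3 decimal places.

R_before = 0.603
R_after = 1 − (1 − 0.603)^2 = 0.842
ΔR = 0.842 − 0.603 = 0.239

0.239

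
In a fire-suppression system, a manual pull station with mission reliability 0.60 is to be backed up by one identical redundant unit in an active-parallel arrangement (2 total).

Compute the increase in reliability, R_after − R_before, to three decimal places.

R_before = 0.60
R_after = 1 − (1 − 0.60)^2 = 0.840
ΔR = 0.840 − 0.60 = 0.240

0.240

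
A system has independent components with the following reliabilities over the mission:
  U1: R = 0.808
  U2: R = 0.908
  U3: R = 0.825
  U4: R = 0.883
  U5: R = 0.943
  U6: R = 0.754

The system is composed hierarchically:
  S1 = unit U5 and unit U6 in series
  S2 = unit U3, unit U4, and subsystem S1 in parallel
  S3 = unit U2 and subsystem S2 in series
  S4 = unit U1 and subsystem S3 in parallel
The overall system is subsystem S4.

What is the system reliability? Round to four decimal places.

0.9813

Series (U5 and U6): 0.943000 × 0.754000 = 0.711022
Parallel (U3, U4, and [0.711022]): 1 − (1 − 0.825000)(1 − 0.883000)(1 − 0.711022) = 0.994083
Series (U2 and [0.994083]): 0.908000 × 0.994083 = 0.902627
Parallel (U1 and [0.902627]): 1 − (1 − 0.808000)(1 − 0.902627) = 0.9813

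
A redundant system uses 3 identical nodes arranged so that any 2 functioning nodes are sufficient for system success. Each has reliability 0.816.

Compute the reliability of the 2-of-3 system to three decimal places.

R = Σ_{i=2}^{3} C(3,i) p^i (1−p)^{3−i} with p = 0.816
C(3,2)·0.816^2·0.184^1 = 0.36755
C(3,3)·0.816^3·0.184^0 = 0.54334
Sum = 0.911

0.911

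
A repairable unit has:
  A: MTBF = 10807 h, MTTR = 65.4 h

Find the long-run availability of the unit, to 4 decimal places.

0.9940

A(A) = MTBF/(MTBF+MTTR) = 10807/(10807+65.4) = 0.9940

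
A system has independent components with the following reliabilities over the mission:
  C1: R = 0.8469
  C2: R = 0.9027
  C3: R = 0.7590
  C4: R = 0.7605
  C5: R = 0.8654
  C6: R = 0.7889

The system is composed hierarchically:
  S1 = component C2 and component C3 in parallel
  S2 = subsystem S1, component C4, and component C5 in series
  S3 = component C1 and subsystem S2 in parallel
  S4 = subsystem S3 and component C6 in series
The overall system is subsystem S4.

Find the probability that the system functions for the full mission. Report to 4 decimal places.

0.7457

Parallel (C2 and C3): 1 − (1 − 0.902700)(1 − 0.759000) = 0.976551
Series ([0.976551], C4, and C5): 0.976551 × 0.760500 × 0.865400 = 0.642704
Parallel (C1 and [0.642704]): 1 − (1 − 0.846900)(1 − 0.642704) = 0.945298
Series ([0.945298] and C6): 0.945298 × 0.788900 = 0.7457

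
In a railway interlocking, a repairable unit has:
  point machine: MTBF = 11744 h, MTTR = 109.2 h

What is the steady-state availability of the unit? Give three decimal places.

A(point machine) = MTBF/(MTBF+MTTR) = 11744/(11744+109.2) = 0.991

0.991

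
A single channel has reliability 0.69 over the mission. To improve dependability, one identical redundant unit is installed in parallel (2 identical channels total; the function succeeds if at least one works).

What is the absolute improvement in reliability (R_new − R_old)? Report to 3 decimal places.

R_before = 0.69
R_after = 1 − (1 − 0.69)^2 = 0.904
ΔR = 0.904 − 0.69 = 0.214

0.214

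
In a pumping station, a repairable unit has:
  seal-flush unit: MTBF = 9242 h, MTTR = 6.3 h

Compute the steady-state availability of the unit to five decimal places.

A(seal-flush unit) = MTBF/(MTBF+MTTR) = 9242/(9242+6.3) = 0.99932

0.99932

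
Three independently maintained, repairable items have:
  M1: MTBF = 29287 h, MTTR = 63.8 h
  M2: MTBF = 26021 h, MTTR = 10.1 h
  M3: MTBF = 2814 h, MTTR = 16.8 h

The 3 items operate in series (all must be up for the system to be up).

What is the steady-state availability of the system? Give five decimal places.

0.99152

A(M1) = MTBF/(MTBF+MTTR) = 29287/(29287+63.8) = 0.997826
A(M2) = MTBF/(MTBF+MTTR) = 26021/(26021+10.1) = 0.999612
A(M3) = MTBF/(MTBF+MTTR) = 2814/(2814+16.8) = 0.994065
Series availability: 0.997826 × 0.999612 × 0.994065 = 0.99152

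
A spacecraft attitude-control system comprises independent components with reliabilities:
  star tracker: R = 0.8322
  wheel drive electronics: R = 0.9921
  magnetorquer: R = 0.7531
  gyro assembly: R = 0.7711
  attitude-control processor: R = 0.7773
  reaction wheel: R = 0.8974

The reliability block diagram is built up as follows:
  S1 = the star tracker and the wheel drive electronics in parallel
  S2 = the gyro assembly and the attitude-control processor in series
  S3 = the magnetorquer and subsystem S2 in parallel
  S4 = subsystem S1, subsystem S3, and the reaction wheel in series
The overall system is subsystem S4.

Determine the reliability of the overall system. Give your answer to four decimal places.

0.8076

Parallel (star tracker and wheel drive electronics): 1 − (1 − 0.832200)(1 − 0.992100) = 0.998674
Series (gyro assembly and attitude-control processor): 0.771100 × 0.777300 = 0.599376
Parallel (magnetorquer and [0.599376]): 1 − (1 − 0.753100)(1 − 0.599376) = 0.901086
Series ([0.998674], [0.901086], and reaction wheel): 0.998674 × 0.901086 × 0.897400 = 0.8076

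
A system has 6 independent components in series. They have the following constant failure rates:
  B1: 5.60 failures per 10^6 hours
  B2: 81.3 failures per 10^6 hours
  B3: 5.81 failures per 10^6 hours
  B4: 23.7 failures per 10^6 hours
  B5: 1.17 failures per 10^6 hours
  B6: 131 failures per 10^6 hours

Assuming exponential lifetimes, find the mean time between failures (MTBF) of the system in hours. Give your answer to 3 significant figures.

Series of exponential components: λ_sys = Σ λ_i
λ_sys = 0.00000560 + 0.0000813 + 0.00000581 + 0.0000237 + 0.00000117 + 0.000131 = 2.4858e-04 /h
MTBF = 1 / λ_sys = 4020 h

4020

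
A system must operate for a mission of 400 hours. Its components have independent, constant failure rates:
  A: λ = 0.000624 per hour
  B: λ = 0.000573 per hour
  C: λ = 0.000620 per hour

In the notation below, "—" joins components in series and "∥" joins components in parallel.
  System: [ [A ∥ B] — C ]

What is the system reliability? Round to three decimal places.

R(A) = exp(−0.000624 × 400) = 0.77911
R(B) = exp(−0.000573 × 400) = 0.79517
R(C) = exp(−0.000620 × 400) = 0.78036
Parallel (A and B): 1 − (1 − 0.77911)(1 − 0.79517) = 0.95476
Series ([0.95476] and C): 0.95476 × 0.78036 = 0.745

0.745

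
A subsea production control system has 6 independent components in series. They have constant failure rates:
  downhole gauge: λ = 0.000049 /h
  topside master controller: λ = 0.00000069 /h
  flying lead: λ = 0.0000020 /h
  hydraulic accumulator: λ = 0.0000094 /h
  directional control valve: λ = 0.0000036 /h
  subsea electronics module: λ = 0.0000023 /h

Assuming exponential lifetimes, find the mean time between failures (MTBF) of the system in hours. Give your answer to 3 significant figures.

Series of exponential components: λ_sys = Σ λ_i
λ_sys = 0.000049 + 0.00000069 + 0.0000020 + 0.0000094 + 0.0000036 + 0.0000023 = 6.6990e-05 /h
MTBF = 1 / λ_sys = 14900 h

14900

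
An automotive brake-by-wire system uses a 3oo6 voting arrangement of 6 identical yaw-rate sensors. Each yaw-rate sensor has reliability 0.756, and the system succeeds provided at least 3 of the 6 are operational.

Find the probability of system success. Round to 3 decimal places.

R = Σ_{i=3}^{6} C(6,i) p^i (1−p)^{6−i} with p = 0.756
C(6,3)·0.756^3·0.244^3 = 0.12554
C(6,4)·0.756^4·0.244^2 = 0.29171
C(6,5)·0.756^5·0.244^1 = 0.36153
C(6,6)·0.756^6·0.244^0 = 0.18669
Sum = 0.965

0.965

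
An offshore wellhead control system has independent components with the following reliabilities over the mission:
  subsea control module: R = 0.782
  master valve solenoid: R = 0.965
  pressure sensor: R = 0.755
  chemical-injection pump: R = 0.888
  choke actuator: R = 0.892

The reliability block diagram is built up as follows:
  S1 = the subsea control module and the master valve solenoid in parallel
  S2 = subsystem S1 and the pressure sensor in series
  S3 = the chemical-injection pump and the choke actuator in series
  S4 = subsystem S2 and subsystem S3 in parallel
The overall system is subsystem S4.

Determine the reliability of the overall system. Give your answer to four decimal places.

Parallel (subsea control module and master valve solenoid): 1 − (1 − 0.782000)(1 − 0.965000) = 0.992370
Series ([0.992370] and pressure sensor): 0.992370 × 0.755000 = 0.749239
Series (chemical-injection pump and choke actuator): 0.888000 × 0.892000 = 0.792096
Parallel ([0.749239] and [0.792096]): 1 − (1 − 0.749239)(1 − 0.792096) = 0.9479

0.9479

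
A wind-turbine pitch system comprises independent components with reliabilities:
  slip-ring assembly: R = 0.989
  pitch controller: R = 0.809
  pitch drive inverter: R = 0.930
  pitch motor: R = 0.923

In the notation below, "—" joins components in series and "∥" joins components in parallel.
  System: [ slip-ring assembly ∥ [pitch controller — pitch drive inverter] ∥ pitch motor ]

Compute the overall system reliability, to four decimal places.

Series (pitch controller and pitch drive inverter): 0.809000 × 0.930000 = 0.752370
Parallel (slip-ring assembly, [0.752370], and pitch motor): 1 − (1 − 0.989000)(1 − 0.752370)(1 − 0.923000) = 0.9998

0.9998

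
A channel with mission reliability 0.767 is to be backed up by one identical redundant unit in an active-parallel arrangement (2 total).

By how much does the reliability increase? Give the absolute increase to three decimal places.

R_before = 0.767
R_after = 1 − (1 − 0.767)^2 = 0.946
ΔR = 0.946 − 0.767 = 0.179

0.179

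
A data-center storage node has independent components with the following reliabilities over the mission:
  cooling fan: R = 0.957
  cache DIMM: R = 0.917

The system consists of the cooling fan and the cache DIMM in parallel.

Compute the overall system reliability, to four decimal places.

Parallel (cooling fan and cache DIMM): 1 − (1 − 0.957000)(1 − 0.917000) = 0.9964

0.9964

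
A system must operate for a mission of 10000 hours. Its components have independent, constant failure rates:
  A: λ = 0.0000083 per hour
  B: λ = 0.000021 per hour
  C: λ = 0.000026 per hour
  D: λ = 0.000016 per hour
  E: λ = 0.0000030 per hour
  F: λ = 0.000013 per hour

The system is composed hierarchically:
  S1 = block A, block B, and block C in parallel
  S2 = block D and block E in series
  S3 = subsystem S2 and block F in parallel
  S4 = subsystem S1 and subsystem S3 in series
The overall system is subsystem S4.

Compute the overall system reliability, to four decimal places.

0.9755

R(A) = exp(−0.0000083 × 10000) = 0.920351
R(B) = exp(−0.000021 × 10000) = 0.810584
R(C) = exp(−0.000026 × 10000) = 0.771052
R(D) = exp(−0.000016 × 10000) = 0.852144
R(E) = exp(−0.0000030 × 10000) = 0.970446
R(F) = exp(−0.000013 × 10000) = 0.878095
Parallel (A, B, and C): 1 − (1 − 0.920351)(1 − 0.810584)(1 − 0.771052) = 0.996546
Series (D and E): 0.852144 × 0.970446 = 0.826960
Parallel ([0.826960] and F): 1 − (1 − 0.826960)(1 − 0.878095) = 0.978906
Series ([0.996546] and [0.978906]): 0.996546 × 0.978906 = 0.9755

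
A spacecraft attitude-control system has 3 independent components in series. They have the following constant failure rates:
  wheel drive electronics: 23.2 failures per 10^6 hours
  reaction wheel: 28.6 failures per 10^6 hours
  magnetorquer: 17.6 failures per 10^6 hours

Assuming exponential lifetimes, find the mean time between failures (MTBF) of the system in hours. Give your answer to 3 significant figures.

Series of exponential components: λ_sys = Σ λ_i
λ_sys = 0.0000232 + 0.0000286 + 0.0000176 = 6.9400e-05 /h
MTBF = 1 / λ_sys = 14400 h

14400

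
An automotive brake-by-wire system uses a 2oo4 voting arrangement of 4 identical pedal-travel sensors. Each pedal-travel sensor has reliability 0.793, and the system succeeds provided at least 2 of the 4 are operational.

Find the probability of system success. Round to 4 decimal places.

0.9700

R = Σ_{i=2}^{4} C(4,i) p^i (1−p)^{4−i} with p = 0.793
C(4,2)·0.793^2·0.207^2 = 0.161673
C(4,3)·0.793^3·0.207^1 = 0.412905
C(4,4)·0.793^4·0.207^0 = 0.395451
Sum = 0.9700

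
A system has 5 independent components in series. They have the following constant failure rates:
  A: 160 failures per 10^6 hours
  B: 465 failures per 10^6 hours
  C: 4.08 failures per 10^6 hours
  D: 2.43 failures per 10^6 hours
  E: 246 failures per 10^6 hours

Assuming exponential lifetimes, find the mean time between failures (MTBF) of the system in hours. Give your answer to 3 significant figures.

1140

Series of exponential components: λ_sys = Σ λ_i
λ_sys = 0.000160 + 0.000465 + 0.00000408 + 0.00000243 + 0.000246 = 8.7751e-04 /h
MTBF = 1 / λ_sys = 1140 h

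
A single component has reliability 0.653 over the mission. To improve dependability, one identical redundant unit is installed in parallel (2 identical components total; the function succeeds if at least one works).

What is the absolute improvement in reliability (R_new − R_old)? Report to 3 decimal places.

0.227

R_before = 0.653
R_after = 1 − (1 − 0.653)^2 = 0.880
ΔR = 0.880 − 0.653 = 0.227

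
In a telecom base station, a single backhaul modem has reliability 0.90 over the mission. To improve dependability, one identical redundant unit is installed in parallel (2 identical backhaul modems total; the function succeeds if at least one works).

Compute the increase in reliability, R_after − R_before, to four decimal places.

R_before = 0.90
R_after = 1 − (1 − 0.90)^2 = 0.9900
ΔR = 0.9900 − 0.90 = 0.0900

0.0900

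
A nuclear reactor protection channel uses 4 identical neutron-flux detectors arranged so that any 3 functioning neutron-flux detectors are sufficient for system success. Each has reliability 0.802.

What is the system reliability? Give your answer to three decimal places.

0.822

R = Σ_{i=3}^{4} C(4,i) p^i (1−p)^{4−i} with p = 0.802
C(4,3)·0.802^3·0.198^1 = 0.40855
C(4,4)·0.802^4·0.198^0 = 0.41371
Sum = 0.822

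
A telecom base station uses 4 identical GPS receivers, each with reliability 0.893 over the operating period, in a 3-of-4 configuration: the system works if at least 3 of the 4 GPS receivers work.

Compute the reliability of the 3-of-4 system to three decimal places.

R = Σ_{i=3}^{4} C(4,i) p^i (1−p)^{4−i} with p = 0.893
C(4,3)·0.893^3·0.107^1 = 0.30479
C(4,4)·0.893^4·0.107^0 = 0.63592
Sum = 0.941

0.941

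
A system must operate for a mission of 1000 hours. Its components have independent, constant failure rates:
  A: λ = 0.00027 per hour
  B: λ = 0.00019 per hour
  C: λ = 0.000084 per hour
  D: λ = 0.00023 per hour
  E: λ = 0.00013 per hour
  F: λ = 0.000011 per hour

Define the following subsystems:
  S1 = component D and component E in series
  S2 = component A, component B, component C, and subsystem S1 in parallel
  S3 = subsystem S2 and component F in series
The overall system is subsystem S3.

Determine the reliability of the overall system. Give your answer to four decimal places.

R(A) = exp(−0.00027 × 1000) = 0.763379
R(B) = exp(−0.00019 × 1000) = 0.826959
R(C) = exp(−0.000084 × 1000) = 0.919431
R(D) = exp(−0.00023 × 1000) = 0.794534
R(E) = exp(−0.00013 × 1000) = 0.878095
R(F) = exp(−0.000011 × 1000) = 0.989060
Series (D and E): 0.794534 × 0.878095 = 0.697676
Parallel (A, B, C, and [0.697676]): 1 − (1 − 0.763379)(1 − 0.826959)(1 − 0.919431)(1 − 0.697676) = 0.999003
Series ([0.999003] and F): 0.999003 × 0.989060 = 0.9881

0.9881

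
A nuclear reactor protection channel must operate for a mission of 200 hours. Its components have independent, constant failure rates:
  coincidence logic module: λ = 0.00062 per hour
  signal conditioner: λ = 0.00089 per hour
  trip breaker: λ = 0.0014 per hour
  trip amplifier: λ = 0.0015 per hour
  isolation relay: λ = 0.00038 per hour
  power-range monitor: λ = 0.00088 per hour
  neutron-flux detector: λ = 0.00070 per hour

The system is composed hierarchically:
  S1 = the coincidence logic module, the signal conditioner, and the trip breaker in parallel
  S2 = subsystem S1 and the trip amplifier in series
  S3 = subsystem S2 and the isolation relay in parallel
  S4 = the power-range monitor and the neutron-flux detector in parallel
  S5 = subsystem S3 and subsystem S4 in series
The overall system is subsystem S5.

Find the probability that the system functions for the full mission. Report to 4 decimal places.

0.9601

R(coincidence logic module) = exp(−0.00062 × 200) = 0.883380
R(signal conditioner) = exp(−0.00089 × 200) = 0.836942
R(trip breaker) = exp(−0.0014 × 200) = 0.755784
R(trip amplifier) = exp(−0.0015 × 200) = 0.740818
R(isolation relay) = exp(−0.00038 × 200) = 0.926816
R(power-range monitor) = exp(−0.00088 × 200) = 0.838618
R(neutron-flux detector) = exp(−0.00070 × 200) = 0.869358
Parallel (coincidence logic module, signal conditioner, and trip breaker): 1 − (1 − 0.883380)(1 − 0.836942)(1 − 0.755784) = 0.995356
Series ([0.995356] and trip amplifier): 0.995356 × 0.740818 = 0.737378
Parallel ([0.737378] and isolation relay): 1 − (1 − 0.737378)(1 − 0.926816) = 0.980780
Parallel (power-range monitor and neutron-flux detector): 1 − (1 − 0.838618)(1 − 0.869358) = 0.978917
Series ([0.980780] and [0.978917]): 0.980780 × 0.978917 = 0.9601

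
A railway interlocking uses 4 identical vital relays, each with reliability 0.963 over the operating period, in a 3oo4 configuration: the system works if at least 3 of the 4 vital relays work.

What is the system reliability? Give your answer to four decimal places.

0.9922

R = Σ_{i=3}^{4} C(4,i) p^i (1−p)^{4−i} with p = 0.963
C(4,3)·0.963^3·0.037^1 = 0.132172
C(4,4)·0.963^4·0.037^0 = 0.860013
Sum = 0.9922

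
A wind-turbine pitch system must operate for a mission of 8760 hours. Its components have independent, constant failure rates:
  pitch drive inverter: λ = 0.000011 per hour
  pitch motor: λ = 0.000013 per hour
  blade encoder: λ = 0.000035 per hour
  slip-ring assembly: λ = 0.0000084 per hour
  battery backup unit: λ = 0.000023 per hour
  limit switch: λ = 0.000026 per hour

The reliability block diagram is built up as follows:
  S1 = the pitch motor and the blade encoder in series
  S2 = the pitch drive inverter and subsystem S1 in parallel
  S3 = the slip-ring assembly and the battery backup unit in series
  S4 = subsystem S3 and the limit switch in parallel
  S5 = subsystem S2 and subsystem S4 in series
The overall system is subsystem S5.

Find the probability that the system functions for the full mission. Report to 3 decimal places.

R(pitch drive inverter) = exp(−0.000011 × 8760) = 0.90814
R(pitch motor) = exp(−0.000013 × 8760) = 0.89237
R(blade encoder) = exp(−0.000035 × 8760) = 0.73594
R(slip-ring assembly) = exp(−0.0000084 × 8760) = 0.92906
R(battery backup unit) = exp(−0.000023 × 8760) = 0.81752
R(limit switch) = exp(−0.000026 × 8760) = 0.79632
Series (pitch motor and blade encoder): 0.89237 × 0.73594 = 0.65673
Parallel (pitch drive inverter and [0.65673]): 1 − (1 − 0.90814)(1 − 0.65673) = 0.96847
Series (slip-ring assembly and battery backup unit): 0.92906 × 0.81752 = 0.75953
Parallel ([0.75953] and limit switch): 1 − (1 − 0.75953)(1 − 0.79632) = 0.95102
Series ([0.96847] and [0.95102]): 0.96847 × 0.95102 = 0.921

0.921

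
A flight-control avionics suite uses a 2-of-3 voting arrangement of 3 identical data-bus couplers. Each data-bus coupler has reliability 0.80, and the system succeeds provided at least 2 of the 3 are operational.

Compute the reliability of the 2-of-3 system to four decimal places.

R = Σ_{i=2}^{3} C(3,i) p^i (1−p)^{3−i} with p = 0.80
C(3,2)·0.80^2·0.20^1 = 0.384000
C(3,3)·0.80^3·0.20^0 = 0.512000
Sum = 0.8960

0.8960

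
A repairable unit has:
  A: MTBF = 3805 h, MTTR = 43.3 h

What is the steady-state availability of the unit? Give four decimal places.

A(A) = MTBF/(MTBF+MTTR) = 3805/(3805+43.3) = 0.9887

0.9887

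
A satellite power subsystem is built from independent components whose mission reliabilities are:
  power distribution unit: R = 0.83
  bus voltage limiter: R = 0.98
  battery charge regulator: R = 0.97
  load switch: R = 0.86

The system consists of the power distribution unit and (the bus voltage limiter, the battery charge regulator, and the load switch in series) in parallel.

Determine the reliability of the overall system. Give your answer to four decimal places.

0.9690

Series (bus voltage limiter, battery charge regulator, and load switch): 0.980000 × 0.970000 × 0.860000 = 0.817516
Parallel (power distribution unit and [0.817516]): 1 − (1 − 0.830000)(1 − 0.817516) = 0.9690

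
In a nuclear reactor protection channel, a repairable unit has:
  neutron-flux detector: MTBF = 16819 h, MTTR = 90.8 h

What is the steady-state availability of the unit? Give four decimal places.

A(neutron-flux detector) = MTBF/(MTBF+MTTR) = 16819/(16819+90.8) = 0.9946

0.9946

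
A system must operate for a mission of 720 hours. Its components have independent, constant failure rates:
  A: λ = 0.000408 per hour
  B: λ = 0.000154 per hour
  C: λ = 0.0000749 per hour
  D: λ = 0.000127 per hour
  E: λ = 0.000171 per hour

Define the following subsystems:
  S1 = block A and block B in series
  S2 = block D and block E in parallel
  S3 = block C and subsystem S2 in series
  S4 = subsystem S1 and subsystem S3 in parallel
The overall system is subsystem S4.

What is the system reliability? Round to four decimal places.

0.9793

R(A) = exp(−0.000408 × 720) = 0.745455
R(B) = exp(−0.000154 × 720) = 0.895046
R(C) = exp(−0.0000749 × 720) = 0.947500
R(D) = exp(−0.000127 × 720) = 0.912616
R(E) = exp(−0.000171 × 720) = 0.884158
Series (A and B): 0.745455 × 0.895046 = 0.667217
Parallel (D and E): 1 − (1 − 0.912616)(1 − 0.884158) = 0.989877
Series (C and [0.989877]): 0.947500 × 0.989877 = 0.937908
Parallel ([0.667217] and [0.937908]): 1 − (1 − 0.667217)(1 − 0.937908) = 0.9793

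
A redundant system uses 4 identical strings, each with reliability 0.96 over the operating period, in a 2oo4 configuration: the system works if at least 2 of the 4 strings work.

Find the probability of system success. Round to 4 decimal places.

0.9998

R = Σ_{i=2}^{4} C(4,i) p^i (1−p)^{4−i} with p = 0.96
C(4,2)·0.96^2·0.04^2 = 0.008847
C(4,3)·0.96^3·0.04^1 = 0.141558
C(4,4)·0.96^4·0.04^0 = 0.849347
Sum = 0.9998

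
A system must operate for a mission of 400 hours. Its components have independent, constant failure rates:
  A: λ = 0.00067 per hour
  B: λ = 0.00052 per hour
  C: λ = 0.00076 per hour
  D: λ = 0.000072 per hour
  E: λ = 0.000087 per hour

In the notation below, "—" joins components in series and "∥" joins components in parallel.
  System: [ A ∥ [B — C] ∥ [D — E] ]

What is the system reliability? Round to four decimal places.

R(A) = exp(−0.00067 × 400) = 0.764908
R(B) = exp(−0.00052 × 400) = 0.812207
R(C) = exp(−0.00076 × 400) = 0.737861
R(D) = exp(−0.000072 × 400) = 0.971611
R(E) = exp(−0.000087 × 400) = 0.965799
Series (B and C): 0.812207 × 0.737861 = 0.599296
Series (D and E): 0.971611 × 0.965799 = 0.938381
Parallel (A, [0.599296], and [0.938381]): 1 − (1 − 0.764908)(1 − 0.599296)(1 − 0.938381) = 0.9942

0.9942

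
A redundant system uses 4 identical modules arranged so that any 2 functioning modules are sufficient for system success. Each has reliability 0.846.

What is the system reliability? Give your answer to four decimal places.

0.9871

R = Σ_{i=2}^{4} C(4,i) p^i (1−p)^{4−i} with p = 0.846
C(4,2)·0.846^2·0.154^2 = 0.101844
C(4,3)·0.846^3·0.154^1 = 0.372985
C(4,4)·0.846^4·0.154^0 = 0.512249
Sum = 0.9871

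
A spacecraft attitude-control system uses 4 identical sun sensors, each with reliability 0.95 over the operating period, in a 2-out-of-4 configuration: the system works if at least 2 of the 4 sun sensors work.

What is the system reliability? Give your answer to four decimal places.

0.9995

R = Σ_{i=2}^{4} C(4,i) p^i (1−p)^{4−i} with p = 0.95
C(4,2)·0.95^2·0.05^2 = 0.013538
C(4,3)·0.95^3·0.05^1 = 0.171475
C(4,4)·0.95^4·0.05^0 = 0.814506
Sum = 0.9995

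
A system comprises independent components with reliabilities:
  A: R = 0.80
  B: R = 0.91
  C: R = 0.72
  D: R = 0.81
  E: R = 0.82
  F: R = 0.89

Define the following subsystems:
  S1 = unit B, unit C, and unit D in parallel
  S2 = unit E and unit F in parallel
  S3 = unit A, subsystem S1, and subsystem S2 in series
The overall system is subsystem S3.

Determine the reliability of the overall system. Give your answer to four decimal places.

Parallel (B, C, and D): 1 − (1 − 0.910000)(1 − 0.720000)(1 − 0.810000) = 0.995212
Parallel (E and F): 1 − (1 − 0.820000)(1 − 0.890000) = 0.980200
Series (A, [0.995212], and [0.980200]): 0.800000 × 0.995212 × 0.980200 = 0.7804

0.7804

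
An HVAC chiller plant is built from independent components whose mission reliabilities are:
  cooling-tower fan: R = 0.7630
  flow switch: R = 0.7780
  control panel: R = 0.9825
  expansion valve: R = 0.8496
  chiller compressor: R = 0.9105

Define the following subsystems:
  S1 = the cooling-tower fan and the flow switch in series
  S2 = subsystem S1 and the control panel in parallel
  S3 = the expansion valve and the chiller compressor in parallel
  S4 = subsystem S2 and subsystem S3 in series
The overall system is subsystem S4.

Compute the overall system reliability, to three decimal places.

Series (cooling-tower fan and flow switch): 0.76300 × 0.77800 = 0.59361
Parallel ([0.59361] and control panel): 1 − (1 − 0.59361)(1 − 0.98250) = 0.99289
Parallel (expansion valve and chiller compressor): 1 − (1 − 0.84960)(1 − 0.91050) = 0.98654
Series ([0.99289] and [0.98654]): 0.99289 × 0.98654 = 0.980

0.980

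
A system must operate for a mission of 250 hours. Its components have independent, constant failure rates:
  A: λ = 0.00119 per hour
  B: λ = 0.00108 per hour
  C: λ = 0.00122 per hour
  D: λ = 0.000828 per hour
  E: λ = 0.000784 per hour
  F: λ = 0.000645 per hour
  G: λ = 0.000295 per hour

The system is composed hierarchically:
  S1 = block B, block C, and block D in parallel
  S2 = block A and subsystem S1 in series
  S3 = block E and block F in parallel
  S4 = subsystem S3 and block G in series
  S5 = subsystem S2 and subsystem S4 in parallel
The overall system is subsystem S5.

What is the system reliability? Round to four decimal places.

R(A) = exp(−0.00119 × 250) = 0.742673
R(B) = exp(−0.00108 × 250) = 0.763379
R(C) = exp(−0.00122 × 250) = 0.737123
R(D) = exp(−0.000828 × 250) = 0.813020
R(E) = exp(−0.000784 × 250) = 0.822012
R(F) = exp(−0.000645 × 250) = 0.851079
R(G) = exp(−0.000295 × 250) = 0.928904
Parallel (B, C, and D): 1 − (1 − 0.763379)(1 − 0.737123)(1 − 0.813020) = 0.988369
Series (A and [0.988369]): 0.742673 × 0.988369 = 0.734035
Parallel (E and F): 1 − (1 − 0.822012)(1 − 0.851079) = 0.973494
Series ([0.973494] and G): 0.973494 × 0.928904 = 0.904282
Parallel ([0.734035] and [0.904282]): 1 − (1 − 0.734035)(1 − 0.904282) = 0.9745

0.9745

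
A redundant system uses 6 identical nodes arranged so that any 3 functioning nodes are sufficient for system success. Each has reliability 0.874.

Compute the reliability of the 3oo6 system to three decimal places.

0.997

R = Σ_{i=3}^{6} C(6,i) p^i (1−p)^{6−i} with p = 0.874
C(6,3)·0.874^3·0.126^3 = 0.02671
C(6,4)·0.874^4·0.126^2 = 0.13896
C(6,5)·0.874^5·0.126^1 = 0.38555
C(6,6)·0.874^6·0.126^0 = 0.44573
Sum = 0.997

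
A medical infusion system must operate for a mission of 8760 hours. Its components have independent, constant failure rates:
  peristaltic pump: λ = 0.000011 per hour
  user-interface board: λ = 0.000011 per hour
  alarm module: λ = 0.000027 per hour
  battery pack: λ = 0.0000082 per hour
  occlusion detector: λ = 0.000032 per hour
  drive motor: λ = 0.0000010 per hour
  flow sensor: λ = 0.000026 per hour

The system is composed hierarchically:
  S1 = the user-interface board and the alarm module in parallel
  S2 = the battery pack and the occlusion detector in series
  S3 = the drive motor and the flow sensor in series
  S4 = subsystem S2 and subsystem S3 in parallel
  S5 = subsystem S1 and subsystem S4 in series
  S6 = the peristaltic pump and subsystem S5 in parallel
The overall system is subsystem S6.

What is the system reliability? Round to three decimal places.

0.993

R(peristaltic pump) = exp(−0.000011 × 8760) = 0.90814
R(user-interface board) = exp(−0.000011 × 8760) = 0.90814
R(alarm module) = exp(−0.000027 × 8760) = 0.78937
R(battery pack) = exp(−0.0000082 × 8760) = 0.93069
R(occlusion detector) = exp(−0.000032 × 8760) = 0.75554
R(drive motor) = exp(−0.0000010 × 8760) = 0.99128
R(flow sensor) = exp(−0.000026 × 8760) = 0.79632
Parallel (user-interface board and alarm module): 1 − (1 − 0.90814)(1 − 0.78937) = 0.98065
Series (battery pack and occlusion detector): 0.93069 × 0.75554 = 0.70317
Series (drive motor and flow sensor): 0.99128 × 0.79632 = 0.78938
Parallel ([0.70317] and [0.78938]): 1 − (1 − 0.70317)(1 − 0.78938) = 0.93748
Series ([0.98065] and [0.93748]): 0.98065 × 0.93748 = 0.91934
Parallel (peristaltic pump and [0.91934]): 1 − (1 − 0.90814)(1 − 0.91934) = 0.993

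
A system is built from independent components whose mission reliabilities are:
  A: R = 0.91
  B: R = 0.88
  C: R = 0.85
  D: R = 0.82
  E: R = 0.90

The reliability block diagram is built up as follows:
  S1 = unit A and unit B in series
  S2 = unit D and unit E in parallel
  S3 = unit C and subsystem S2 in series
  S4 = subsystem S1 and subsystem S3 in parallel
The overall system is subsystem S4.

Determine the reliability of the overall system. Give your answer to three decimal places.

Series (A and B): 0.91000 × 0.88000 = 0.80080
Parallel (D and E): 1 − (1 − 0.82000)(1 − 0.90000) = 0.98200
Series (C and [0.98200]): 0.85000 × 0.98200 = 0.83470
Parallel ([0.80080] and [0.83470]): 1 − (1 − 0.80080)(1 − 0.83470) = 0.967

0.967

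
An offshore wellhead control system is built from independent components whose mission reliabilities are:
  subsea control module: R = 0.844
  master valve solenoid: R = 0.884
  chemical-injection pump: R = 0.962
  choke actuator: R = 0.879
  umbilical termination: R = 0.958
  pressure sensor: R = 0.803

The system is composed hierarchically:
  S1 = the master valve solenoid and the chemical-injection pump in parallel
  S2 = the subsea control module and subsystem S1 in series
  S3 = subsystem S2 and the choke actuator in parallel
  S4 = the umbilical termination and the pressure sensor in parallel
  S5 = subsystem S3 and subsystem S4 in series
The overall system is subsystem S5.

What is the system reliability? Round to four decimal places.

0.9726

Parallel (master valve solenoid and chemical-injection pump): 1 − (1 − 0.884000)(1 − 0.962000) = 0.995592
Series (subsea control module and [0.995592]): 0.844000 × 0.995592 = 0.840280
Parallel ([0.840280] and choke actuator): 1 − (1 − 0.840280)(1 − 0.879000) = 0.980674
Parallel (umbilical termination and pressure sensor): 1 − (1 − 0.958000)(1 − 0.803000) = 0.991726
Series ([0.980674] and [0.991726]): 0.980674 × 0.991726 = 0.9726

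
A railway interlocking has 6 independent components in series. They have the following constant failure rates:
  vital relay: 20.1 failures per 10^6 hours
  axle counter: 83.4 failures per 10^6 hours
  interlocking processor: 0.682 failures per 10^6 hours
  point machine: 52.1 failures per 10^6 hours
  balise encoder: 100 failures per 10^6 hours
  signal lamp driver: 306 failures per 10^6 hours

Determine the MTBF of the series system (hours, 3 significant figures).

Series of exponential components: λ_sys = Σ λ_i
λ_sys = 0.0000201 + 0.0000834 + 0.000000682 + 0.0000521 + 0.000100 + 0.000306 = 5.6228e-04 /h
MTBF = 1 / λ_sys = 1780 h

1780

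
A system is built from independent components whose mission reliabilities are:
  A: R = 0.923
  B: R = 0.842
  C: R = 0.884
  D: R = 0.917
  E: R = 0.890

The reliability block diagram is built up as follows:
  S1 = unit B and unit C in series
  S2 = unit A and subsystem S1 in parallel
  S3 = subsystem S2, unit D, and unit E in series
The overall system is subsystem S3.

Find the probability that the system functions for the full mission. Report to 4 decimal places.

0.8001

Series (B and C): 0.842000 × 0.884000 = 0.744328
Parallel (A and [0.744328]): 1 − (1 − 0.923000)(1 − 0.744328) = 0.980313
Series ([0.980313], D, and E): 0.980313 × 0.917000 × 0.890000 = 0.8001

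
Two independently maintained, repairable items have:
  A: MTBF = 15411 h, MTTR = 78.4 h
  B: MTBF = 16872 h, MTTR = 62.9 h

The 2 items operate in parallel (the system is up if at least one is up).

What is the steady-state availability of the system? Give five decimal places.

0.99998

A(A) = MTBF/(MTBF+MTTR) = 15411/(15411+78.4) = 0.994938
A(B) = MTBF/(MTBF+MTTR) = 16872/(16872+62.9) = 0.996286
Parallel availability: 1 − (1 − 0.994938)(1 − 0.996286) = 0.99998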